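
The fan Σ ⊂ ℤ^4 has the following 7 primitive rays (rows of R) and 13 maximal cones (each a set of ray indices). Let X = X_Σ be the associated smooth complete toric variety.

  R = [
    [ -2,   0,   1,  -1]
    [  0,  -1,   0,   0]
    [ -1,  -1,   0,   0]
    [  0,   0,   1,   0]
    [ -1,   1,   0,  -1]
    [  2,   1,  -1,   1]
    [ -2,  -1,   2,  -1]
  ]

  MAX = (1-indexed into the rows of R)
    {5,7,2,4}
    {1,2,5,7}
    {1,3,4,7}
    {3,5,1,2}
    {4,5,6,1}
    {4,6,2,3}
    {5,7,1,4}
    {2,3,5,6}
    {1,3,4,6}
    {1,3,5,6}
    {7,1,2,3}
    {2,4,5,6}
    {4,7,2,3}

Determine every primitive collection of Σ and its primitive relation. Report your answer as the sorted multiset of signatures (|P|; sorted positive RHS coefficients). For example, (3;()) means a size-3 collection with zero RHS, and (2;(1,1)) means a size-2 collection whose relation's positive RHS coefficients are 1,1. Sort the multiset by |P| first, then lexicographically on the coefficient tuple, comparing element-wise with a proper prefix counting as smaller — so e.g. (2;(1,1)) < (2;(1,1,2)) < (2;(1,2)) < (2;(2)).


|primitive collections| = 5. Relations:

  P={6,7}:  v_{6} + v_{7} = v_{4}  ⟹  sig = (2;(1))
  P={1,2,6}:  v_{1} + v_{2} + v_{6} = 0  ⟹  sig = (3;())
  P={1,2,4}:  v_{1} + v_{2} + v_{4} = v_{7}  ⟹  sig = (3;(1))
  P={3,4,5}:  v_{3} + v_{4} + v_{5} = v_{1}  ⟹  sig = (3;(1))
  P={3,5,7}:  v_{3} + v_{5} + v_{7} = 2·v_{1} + v_{2}  ⟹  sig = (3;(1,2))

Sorted signature multiset PRS(X):
    (2;(1))
    (3;())
    (3;(1))
    (3;(1))
    (3;(1,2))


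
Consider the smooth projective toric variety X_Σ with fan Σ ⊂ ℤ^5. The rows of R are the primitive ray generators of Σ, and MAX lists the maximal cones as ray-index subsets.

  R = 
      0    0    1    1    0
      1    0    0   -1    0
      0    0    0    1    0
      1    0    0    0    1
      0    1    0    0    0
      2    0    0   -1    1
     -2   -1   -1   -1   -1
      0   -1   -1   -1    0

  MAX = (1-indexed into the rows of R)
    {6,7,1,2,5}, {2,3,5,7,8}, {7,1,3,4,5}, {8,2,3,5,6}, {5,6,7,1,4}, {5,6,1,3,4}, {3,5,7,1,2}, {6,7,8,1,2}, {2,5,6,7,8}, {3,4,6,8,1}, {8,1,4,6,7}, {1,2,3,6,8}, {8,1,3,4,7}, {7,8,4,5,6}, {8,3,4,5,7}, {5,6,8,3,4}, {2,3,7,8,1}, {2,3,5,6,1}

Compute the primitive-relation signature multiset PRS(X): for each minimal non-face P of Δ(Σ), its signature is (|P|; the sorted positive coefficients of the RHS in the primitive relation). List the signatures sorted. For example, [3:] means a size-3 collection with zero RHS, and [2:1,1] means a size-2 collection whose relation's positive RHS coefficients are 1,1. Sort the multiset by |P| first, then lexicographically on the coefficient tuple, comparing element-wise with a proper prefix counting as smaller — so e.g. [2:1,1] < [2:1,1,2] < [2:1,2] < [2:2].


Δ(Σ) — 8 vertices, 3 min non-faces:

  P = {2,4}:  v_{2} + v_{4} = v_{6} — sig = [2:1]
  P = {1,5,8}:  v_{1} + v_{5} + v_{8} = 0 — sig = [3:]
  P = {3,6,7}:  v_{3} + v_{6} + v_{7} = v_{8} — sig = [3:1]

Sorted signature multiset PRS(X):
{ [2:1],  [3:],  [3:1] }


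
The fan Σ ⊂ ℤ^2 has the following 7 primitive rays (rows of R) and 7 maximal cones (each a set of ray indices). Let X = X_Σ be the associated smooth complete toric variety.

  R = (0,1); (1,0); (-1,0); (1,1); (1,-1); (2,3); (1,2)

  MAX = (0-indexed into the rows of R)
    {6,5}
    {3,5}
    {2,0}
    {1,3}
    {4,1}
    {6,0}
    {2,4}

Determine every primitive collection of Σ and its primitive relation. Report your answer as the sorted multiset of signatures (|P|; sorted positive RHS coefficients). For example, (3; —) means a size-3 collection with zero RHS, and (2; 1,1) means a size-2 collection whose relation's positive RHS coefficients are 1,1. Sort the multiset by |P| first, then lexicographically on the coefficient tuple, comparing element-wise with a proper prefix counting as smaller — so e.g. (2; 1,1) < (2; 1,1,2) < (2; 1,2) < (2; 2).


Minimal non-faces — 14 found among 7 rays, 7 max cones:

  {1,2}:  v_{1} + v_{2} = 0 — sig = (2; —)
  {0,1}:  v_{0} + v_{1} = v_{3} — sig = (2; 1)
  {0,3}:  v_{0} + v_{3} = v_{6} — sig = (2; 1)
  {0,4}:  v_{0} + v_{4} = v_{1} — sig = (2; 1)
  {2,3}:  v_{2} + v_{3} = v_{0} — sig = (2; 1)
  {3,6}:  v_{3} + v_{6} = v_{5} — sig = (2; 1)
  {2,5}:  v_{2} + v_{5} = v_{0} + v_{6} — sig = (2; 1,1)
  {4,6}:  v_{4} + v_{6} = v_{1} + v_{3} — sig = (2; 1,1)
  {4,5}:  v_{4} + v_{5} = v_{1} + 2·v_{3} — sig = (2; 1,2)
  {0,5}:  v_{0} + v_{5} = 2·v_{6} — sig = (2; 2)
  {1,6}:  v_{1} + v_{6} = 2·v_{3} — sig = (2; 2)
  {2,6}:  v_{2} + v_{6} = 2·v_{0} — sig = (2; 2)
  {3,4}:  v_{3} + v_{4} = 2·v_{1} — sig = (2; 2)
  {1,5}:  v_{1} + v_{5} = 3·v_{3} — sig = (2; 3)

Sorted signature multiset PRS(X):
    |P|=2: 14 collections, coeffs (), (1), (1), (1), (1), (1), (1,1), (1,1), (1,2), (2), (2), (2), (2), (3)


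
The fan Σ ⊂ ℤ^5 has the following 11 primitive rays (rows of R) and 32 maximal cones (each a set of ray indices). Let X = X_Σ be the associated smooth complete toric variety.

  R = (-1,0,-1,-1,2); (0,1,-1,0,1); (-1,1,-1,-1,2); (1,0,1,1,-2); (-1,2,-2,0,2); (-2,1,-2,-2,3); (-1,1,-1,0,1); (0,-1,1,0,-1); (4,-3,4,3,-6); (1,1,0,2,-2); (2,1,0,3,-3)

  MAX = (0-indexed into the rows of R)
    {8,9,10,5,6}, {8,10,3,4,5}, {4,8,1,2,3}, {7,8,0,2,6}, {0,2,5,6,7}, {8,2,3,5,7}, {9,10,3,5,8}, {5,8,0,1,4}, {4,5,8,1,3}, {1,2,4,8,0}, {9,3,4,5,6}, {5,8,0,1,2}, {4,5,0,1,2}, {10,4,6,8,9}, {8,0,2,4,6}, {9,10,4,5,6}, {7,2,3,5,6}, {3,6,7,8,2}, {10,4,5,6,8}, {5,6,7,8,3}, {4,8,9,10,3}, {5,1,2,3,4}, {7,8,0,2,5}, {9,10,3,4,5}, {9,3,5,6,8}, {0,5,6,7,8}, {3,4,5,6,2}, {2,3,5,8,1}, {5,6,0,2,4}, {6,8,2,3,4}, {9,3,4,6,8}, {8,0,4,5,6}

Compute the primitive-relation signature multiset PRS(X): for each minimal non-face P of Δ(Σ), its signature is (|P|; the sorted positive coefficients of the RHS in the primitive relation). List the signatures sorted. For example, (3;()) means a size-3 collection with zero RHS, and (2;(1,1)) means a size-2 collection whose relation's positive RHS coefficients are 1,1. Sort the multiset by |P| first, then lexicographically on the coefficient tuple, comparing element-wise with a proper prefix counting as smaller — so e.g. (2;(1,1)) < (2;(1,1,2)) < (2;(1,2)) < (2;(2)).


Δ(Σ) — 11 vertices, 17 min non-faces:

  P = {0,3}:  v_{0} + v_{3} = 0  →  sig = (2;())
  P = {1,7}:  v_{1} + v_{7} = 0  →  sig = (2;())
  P = {1,6}:  v_{1} + v_{6} = v_{4}  →  sig = (2;(1))
  P = {4,7}:  v_{4} + v_{7} = v_{6}  →  sig = (2;(1))
  P = {2,9}:  v_{2} + v_{9} = v_{3} + v_{4}  →  sig = (2;(1,1))
  P = {0,9}:  v_{0} + v_{9} = v_{4} + v_{5} + v_{6} + v_{8}  →  sig = (2;(1,1,1,1))
  P = {7,10}:  v_{7} + v_{10} = v_{5} + v_{6} + v_{8} + v_{9}  →  sig = (2;(1,1,1,1))
  P = {1,9}:  v_{1} + v_{9} = v_{3} + 2·v_{4} + v_{5} + v_{8}  →  sig = (2;(1,1,1,2))
  P = {2,10}:  v_{2} + v_{10} = v_{3} + 2·v_{4} + v_{5} + v_{8}  →  sig = (2;(1,1,1,2))
  P = {7,9}:  v_{7} + v_{9} = v_{3} + v_{5} + 2·v_{6} + v_{8}  →  sig = (2;(1,1,1,2))
  P = {0,10}:  v_{0} + v_{10} = 2·v_{4} + 2·v_{5} + v_{6} + 2·v_{8}  →  sig = (2;(1,2,2,2))
  P = {1,10}:  v_{1} + v_{10} = v_{3} + 3·v_{4} + 2·v_{5} + 2·v_{8}  →  sig = (2;(1,2,2,3))
  P = {3,6,10}:  v_{3} + v_{6} + v_{10} = 2·v_{9}  →  sig = (3;(2))
  P = {2,5,6,8}:  v_{2} + v_{5} + v_{6} + v_{8} = 0  →  sig = (4;())
  P = {2,4,5,8}:  v_{2} + v_{4} + v_{5} + v_{8} = v_{1}  →  sig = (4;(1))
  P = {4,5,8,9}:  v_{4} + v_{5} + v_{8} + v_{9} = v_{10}  →  sig = (4;(1))
  P = {3,4,5,6,8}:  v_{3} + v_{4} + v_{5} + v_{6} + v_{8} = v_{9}  →  sig = (5;(1))

so the primitive-relation signature multiset is
{ (2;()) ×2,  (2;(1)) ×2,  (2;(1,1)),  (2;(1,1,1,1)) ×2,  (2;(1,1,1,2)) ×3,  (2;(1,2,2,2)),  (2;(1,2,2,3)),  (3;(2)),  (4;()),  (4;(1)) ×2,  (5;(1)) }


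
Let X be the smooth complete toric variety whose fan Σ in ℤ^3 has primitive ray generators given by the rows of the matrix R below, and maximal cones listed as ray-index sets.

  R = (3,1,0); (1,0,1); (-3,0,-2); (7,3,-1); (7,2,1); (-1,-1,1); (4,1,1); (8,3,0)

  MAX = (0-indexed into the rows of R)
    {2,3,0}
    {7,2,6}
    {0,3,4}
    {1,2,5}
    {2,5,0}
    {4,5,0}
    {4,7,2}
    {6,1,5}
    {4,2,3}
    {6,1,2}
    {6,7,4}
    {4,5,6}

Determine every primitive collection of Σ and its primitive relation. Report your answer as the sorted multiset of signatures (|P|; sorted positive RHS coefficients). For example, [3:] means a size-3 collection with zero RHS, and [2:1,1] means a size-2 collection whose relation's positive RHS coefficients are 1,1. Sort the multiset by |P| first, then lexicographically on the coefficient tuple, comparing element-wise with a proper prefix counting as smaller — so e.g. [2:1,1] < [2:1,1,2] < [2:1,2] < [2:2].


Δ(Σ) — 8 vertices, 14 min non-faces:

  P={0,1}:  v_{0} + v_{1} = v_{6}  ⟹  sig = [2:1]
  P={0,6}:  v_{0} + v_{6} = v_{4}  ⟹  sig = [2:1]
  P={1,3}:  v_{1} + v_{3} = v_{7}  ⟹  sig = [2:1]
  P={5,7}:  v_{5} + v_{7} = v_{4}  ⟹  sig = [2:1]
  P={0,7}:  v_{0} + v_{7} = v_{2} + 2·v_{4}  ⟹  sig = [2:1,2]
  P={3,6}:  v_{3} + v_{6} = v_{2} + 2·v_{4}  ⟹  sig = [2:1,2]
  P={1,7}:  v_{1} + v_{7} = v_{2} + 3·v_{6}  ⟹  sig = [2:1,3]
  P={1,4}:  v_{1} + v_{4} = 2·v_{6}  ⟹  sig = [2:2]
  P={3,5}:  v_{3} + v_{5} = 2·v_{0}  ⟹  sig = [2:2]
  P={3,7}:  v_{3} + v_{7} = 2·v_{2} + 3·v_{4}  ⟹  sig = [2:2,3]
  P={2,5,6}:  v_{2} + v_{5} + v_{6} = 0  ⟹  sig = [3:]
  P={0,2,4}:  v_{0} + v_{2} + v_{4} = v_{3}  ⟹  sig = [3:1]
  P={2,4,5}:  v_{2} + v_{4} + v_{5} = v_{0}  ⟹  sig = [3:1]
  P={2,4,6}:  v_{2} + v_{4} + v_{6} = v_{7}  ⟹  sig = [3:1]

Hence PRS(X_Σ) =
[[2:1], [2:1], [2:1], [2:1], [2:1,2], [2:1,2], [2:1,3], [2:2], [2:2], [2:2,3], [3:], [3:1], [3:1], [3:1]]


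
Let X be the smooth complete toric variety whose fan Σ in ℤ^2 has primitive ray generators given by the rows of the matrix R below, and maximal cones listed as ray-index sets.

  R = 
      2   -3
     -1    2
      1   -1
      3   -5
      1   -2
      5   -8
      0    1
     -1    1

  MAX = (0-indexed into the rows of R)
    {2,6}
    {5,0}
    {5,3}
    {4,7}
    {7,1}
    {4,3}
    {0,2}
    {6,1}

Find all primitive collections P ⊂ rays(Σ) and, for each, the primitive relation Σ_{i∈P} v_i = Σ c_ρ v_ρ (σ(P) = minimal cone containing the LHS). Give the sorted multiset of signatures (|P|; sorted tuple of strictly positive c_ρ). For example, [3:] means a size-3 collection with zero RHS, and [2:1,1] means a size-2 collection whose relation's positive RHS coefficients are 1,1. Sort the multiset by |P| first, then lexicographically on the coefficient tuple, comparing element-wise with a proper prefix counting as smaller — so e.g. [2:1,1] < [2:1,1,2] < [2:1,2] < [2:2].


20 collections generate NE(X_Σ); each relation:

  P={1,4}:  v_{1} + v_{4} = 0  ⟹  sig = [2:]
  P={2,7}:  v_{2} + v_{7} = 0  ⟹  sig = [2:]
  P={0,1}:  v_{0} + v_{1} = v_{2}  ⟹  sig = [2:1]
  P={0,3}:  v_{0} + v_{3} = v_{5}  ⟹  sig = [2:1]
  P={0,4}:  v_{0} + v_{4} = v_{3}  ⟹  sig = [2:1]
  P={0,7}:  v_{0} + v_{7} = v_{4}  ⟹  sig = [2:1]
  P={1,2}:  v_{1} + v_{2} = v_{6}  ⟹  sig = [2:1]
  P={1,3}:  v_{1} + v_{3} = v_{0}  ⟹  sig = [2:1]
  P={2,4}:  v_{2} + v_{4} = v_{0}  ⟹  sig = [2:1]
  P={4,6}:  v_{4} + v_{6} = v_{2}  ⟹  sig = [2:1]
  P={6,7}:  v_{6} + v_{7} = v_{1}  ⟹  sig = [2:1]
  P={3,6}:  v_{3} + v_{6} = v_{0} + v_{2}  ⟹  sig = [2:1,1]
  P={5,7}:  v_{5} + v_{7} = v_{3} + v_{4}  ⟹  sig = [2:1,1]
  P={5,6}:  v_{5} + v_{6} = 2·v_{0} + v_{2}  ⟹  sig = [2:1,2]
  P={0,6}:  v_{0} + v_{6} = 2·v_{2}  ⟹  sig = [2:2]
  P={1,5}:  v_{1} + v_{5} = 2·v_{0}  ⟹  sig = [2:2]
  P={2,3}:  v_{2} + v_{3} = 2·v_{0}  ⟹  sig = [2:2]
  P={3,7}:  v_{3} + v_{7} = 2·v_{4}  ⟹  sig = [2:2]
  P={4,5}:  v_{4} + v_{5} = 2·v_{3}  ⟹  sig = [2:2]
  P={2,5}:  v_{2} + v_{5} = 3·v_{0}  ⟹  sig = [2:3]

Hence PRS(X_Σ) =
    |P|=2: 20 collections, coeffs (), (), (1), (1), (1), (1), (1), (1), (1), (1), (1), (1,1), (1,1), (1,2), (2), (2), (2), (2), (2), (3)


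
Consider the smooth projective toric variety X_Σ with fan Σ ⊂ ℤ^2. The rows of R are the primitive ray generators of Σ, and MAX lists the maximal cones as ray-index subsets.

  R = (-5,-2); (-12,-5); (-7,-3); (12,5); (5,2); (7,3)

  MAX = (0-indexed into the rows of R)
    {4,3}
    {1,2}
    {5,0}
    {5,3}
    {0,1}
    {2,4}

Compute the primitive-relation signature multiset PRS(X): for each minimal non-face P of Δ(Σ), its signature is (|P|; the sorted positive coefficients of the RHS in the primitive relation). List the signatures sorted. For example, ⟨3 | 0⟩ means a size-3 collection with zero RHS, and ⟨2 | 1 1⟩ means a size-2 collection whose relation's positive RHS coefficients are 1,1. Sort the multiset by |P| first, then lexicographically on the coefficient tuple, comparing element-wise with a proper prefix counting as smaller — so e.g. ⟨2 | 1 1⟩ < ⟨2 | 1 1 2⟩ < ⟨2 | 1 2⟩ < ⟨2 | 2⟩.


Σ has 9 primitive collections:

  {0,4}:  v_{0} + v_{4} = 0  so sig = ⟨2 | 0⟩
  {1,3}:  v_{1} + v_{3} = 0  so sig = ⟨2 | 0⟩
  {2,5}:  v_{2} + v_{5} = 0  so sig = ⟨2 | 0⟩
  {0,2}:  v_{0} + v_{2} = v_{1}  so sig = ⟨2 | 1⟩
  {0,3}:  v_{0} + v_{3} = v_{5}  so sig = ⟨2 | 1⟩
  {1,4}:  v_{1} + v_{4} = v_{2}  so sig = ⟨2 | 1⟩
  {1,5}:  v_{1} + v_{5} = v_{0}  so sig = ⟨2 | 1⟩
  {2,3}:  v_{2} + v_{3} = v_{4}  so sig = ⟨2 | 1⟩
  {4,5}:  v_{4} + v_{5} = v_{3}  so sig = ⟨2 | 1⟩

Signatures (|P|; sorted positive RHS coefficients), sorted:
{ ⟨2 | 0⟩ ×3,  ⟨2 | 1⟩ ×6 }


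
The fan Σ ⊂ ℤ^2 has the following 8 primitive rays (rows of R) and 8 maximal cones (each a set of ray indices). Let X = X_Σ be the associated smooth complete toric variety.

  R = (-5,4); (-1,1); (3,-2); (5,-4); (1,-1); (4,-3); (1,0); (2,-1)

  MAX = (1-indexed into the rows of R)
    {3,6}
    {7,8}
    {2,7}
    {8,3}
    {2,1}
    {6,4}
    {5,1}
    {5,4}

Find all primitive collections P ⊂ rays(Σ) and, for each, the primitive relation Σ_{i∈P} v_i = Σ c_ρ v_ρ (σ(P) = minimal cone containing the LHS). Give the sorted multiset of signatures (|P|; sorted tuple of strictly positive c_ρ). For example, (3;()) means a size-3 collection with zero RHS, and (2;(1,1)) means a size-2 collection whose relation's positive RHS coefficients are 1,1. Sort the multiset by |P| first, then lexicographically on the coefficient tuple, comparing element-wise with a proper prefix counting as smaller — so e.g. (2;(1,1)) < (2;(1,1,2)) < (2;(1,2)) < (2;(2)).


|primitive collections| = 20. Relations:

  P = {1,4}:  v_{1} + v_{4} = 0  →  sig = (2;())
  P = {2,5}:  v_{2} + v_{5} = 0  →  sig = (2;())
  P = {1,6}:  v_{1} + v_{6} = v_{2}  →  sig = (2;(1))
  P = {2,3}:  v_{2} + v_{3} = v_{8}  →  sig = (2;(1))
  P = {2,4}:  v_{2} + v_{4} = v_{6}  →  sig = (2;(1))
  P = {2,6}:  v_{2} + v_{6} = v_{3}  →  sig = (2;(1))
  P = {2,8}:  v_{2} + v_{8} = v_{7}  →  sig = (2;(1))
  P = {3,5}:  v_{3} + v_{5} = v_{6}  →  sig = (2;(1))
  P = {5,6}:  v_{5} + v_{6} = v_{4}  →  sig = (2;(1))
  P = {5,7}:  v_{5} + v_{7} = v_{8}  →  sig = (2;(1))
  P = {5,8}:  v_{5} + v_{8} = v_{3}  →  sig = (2;(1))
  P = {4,8}:  v_{4} + v_{8} = v_{3} + v_{6}  →  sig = (2;(1,1))
  P = {6,7}:  v_{6} + v_{7} = v_{3} + v_{8}  →  sig = (2;(1,1))
  P = {1,3}:  v_{1} + v_{3} = 2·v_{2}  →  sig = (2;(2))
  P = {3,4}:  v_{3} + v_{4} = 2·v_{6}  →  sig = (2;(2))
  P = {3,7}:  v_{3} + v_{7} = 2·v_{8}  →  sig = (2;(2))
  P = {4,7}:  v_{4} + v_{7} = 2·v_{3}  →  sig = (2;(2))
  P = {6,8}:  v_{6} + v_{8} = 2·v_{3}  →  sig = (2;(2))
  P = {1,8}:  v_{1} + v_{8} = 3·v_{2}  →  sig = (2;(3))
  P = {1,7}:  v_{1} + v_{7} = 4·v_{2}  →  sig = (2;(4))

Sorted signature multiset PRS(X):
    (2;())
    (2;())
    (2;(1))
    (2;(1))
    (2;(1))
    (2;(1))
    (2;(1))
    (2;(1))
    (2;(1))
    (2;(1))
    (2;(1))
    (2;(1,1))
    (2;(1,1))
    (2;(2))
    (2;(2))
    (2;(2))
    (2;(2))
    (2;(2))
    (2;(3))
    (2;(4))


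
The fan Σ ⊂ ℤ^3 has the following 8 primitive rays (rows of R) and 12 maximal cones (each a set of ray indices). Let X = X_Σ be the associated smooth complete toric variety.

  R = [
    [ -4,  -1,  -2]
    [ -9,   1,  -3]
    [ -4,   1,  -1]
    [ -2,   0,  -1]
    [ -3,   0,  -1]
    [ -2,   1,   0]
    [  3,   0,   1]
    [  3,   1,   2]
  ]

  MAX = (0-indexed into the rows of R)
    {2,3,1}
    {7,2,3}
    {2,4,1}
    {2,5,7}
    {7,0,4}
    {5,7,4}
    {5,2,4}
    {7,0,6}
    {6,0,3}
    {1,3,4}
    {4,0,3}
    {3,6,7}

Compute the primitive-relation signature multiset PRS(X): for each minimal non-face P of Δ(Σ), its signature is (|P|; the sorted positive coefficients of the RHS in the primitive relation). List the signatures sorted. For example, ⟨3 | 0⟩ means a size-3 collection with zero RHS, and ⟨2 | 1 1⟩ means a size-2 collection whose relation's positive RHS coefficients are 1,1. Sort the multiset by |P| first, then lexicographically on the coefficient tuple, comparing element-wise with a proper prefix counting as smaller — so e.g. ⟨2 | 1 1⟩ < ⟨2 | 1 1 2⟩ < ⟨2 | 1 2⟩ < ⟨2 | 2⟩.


Minimal non-faces — 14 found among 8 rays, 12 max cones:

  P = {4,6}:  v_{4} + v_{6} = 0  →  sig = ⟨2 | 0⟩
  P = {3,5}:  v_{3} + v_{5} = v_{2}  →  sig = ⟨2 | 1⟩
  P = {1,6}:  v_{1} + v_{6} = v_{2} + v_{3}  →  sig = ⟨2 | 1 1⟩
  P = {1,7}:  v_{1} + v_{7} = v_{2} + v_{5}  →  sig = ⟨2 | 1 1⟩
  P = {5,6}:  v_{5} + v_{6} = v_{3} + v_{7}  →  sig = ⟨2 | 1 1⟩
  P = {0,2}:  v_{0} + v_{2} = v_{3} + 2·v_{4}  →  sig = ⟨2 | 1 2⟩
  P = {1,5}:  v_{1} + v_{5} = 2·v_{2} + v_{4}  →  sig = ⟨2 | 1 2⟩
  P = {2,6}:  v_{2} + v_{6} = 2·v_{3} + v_{7}  →  sig = ⟨2 | 1 2⟩
  P = {0,5}:  v_{0} + v_{5} = 2·v_{4}  →  sig = ⟨2 | 2⟩
  P = {0,1}:  v_{0} + v_{1} = 2·v_{3} + 3·v_{4}  →  sig = ⟨2 | 2 3⟩
  P = {0,3,7}:  v_{0} + v_{3} + v_{7} = v_{4}  →  sig = ⟨3 | 1⟩
  P = {2,3,4}:  v_{2} + v_{3} + v_{4} = v_{1}  →  sig = ⟨3 | 1⟩
  P = {3,4,7}:  v_{3} + v_{4} + v_{7} = v_{5}  →  sig = ⟨3 | 1⟩
  P = {2,4,7}:  v_{2} + v_{4} + v_{7} = 2·v_{5}  →  sig = ⟨3 | 2⟩

Hence PRS(X_Σ) =
[⟨2 | 0⟩, ⟨2 | 1⟩, ⟨2 | 1 1⟩, ⟨2 | 1 1⟩, ⟨2 | 1 1⟩, ⟨2 | 1 2⟩, ⟨2 | 1 2⟩, ⟨2 | 1 2⟩, ⟨2 | 2⟩, ⟨2 | 2 3⟩, ⟨3 | 1⟩, ⟨3 | 1⟩, ⟨3 | 1⟩, ⟨3 | 2⟩]


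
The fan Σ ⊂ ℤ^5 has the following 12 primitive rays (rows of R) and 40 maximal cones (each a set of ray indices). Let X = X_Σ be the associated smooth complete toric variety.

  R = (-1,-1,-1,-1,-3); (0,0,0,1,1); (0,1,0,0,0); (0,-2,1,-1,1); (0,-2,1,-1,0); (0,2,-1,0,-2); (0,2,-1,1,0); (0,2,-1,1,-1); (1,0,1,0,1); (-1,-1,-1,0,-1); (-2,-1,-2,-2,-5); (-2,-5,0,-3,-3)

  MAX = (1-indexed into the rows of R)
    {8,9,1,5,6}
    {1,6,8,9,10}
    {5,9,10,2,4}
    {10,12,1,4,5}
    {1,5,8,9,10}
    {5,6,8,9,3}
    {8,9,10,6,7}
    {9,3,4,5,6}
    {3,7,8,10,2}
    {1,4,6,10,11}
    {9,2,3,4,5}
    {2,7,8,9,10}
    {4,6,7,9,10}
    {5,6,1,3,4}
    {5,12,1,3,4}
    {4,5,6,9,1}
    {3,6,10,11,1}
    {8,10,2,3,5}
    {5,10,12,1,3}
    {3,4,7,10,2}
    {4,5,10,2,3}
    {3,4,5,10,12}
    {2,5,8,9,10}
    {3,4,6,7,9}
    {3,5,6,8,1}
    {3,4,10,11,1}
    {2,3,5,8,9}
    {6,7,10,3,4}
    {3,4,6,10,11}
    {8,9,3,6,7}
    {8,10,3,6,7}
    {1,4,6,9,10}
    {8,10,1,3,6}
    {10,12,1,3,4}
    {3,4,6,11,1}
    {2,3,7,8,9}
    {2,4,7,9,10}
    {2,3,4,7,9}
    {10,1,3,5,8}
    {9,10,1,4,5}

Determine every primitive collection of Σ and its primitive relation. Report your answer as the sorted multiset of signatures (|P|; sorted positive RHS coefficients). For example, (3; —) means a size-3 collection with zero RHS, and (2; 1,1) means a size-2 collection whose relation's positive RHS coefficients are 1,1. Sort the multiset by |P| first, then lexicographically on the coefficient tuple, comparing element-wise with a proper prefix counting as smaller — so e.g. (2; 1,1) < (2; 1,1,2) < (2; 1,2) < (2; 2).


21 collections generate NE(X_Σ); each relation:

  {4,8}:  v_{4} + v_{8} = 0  →  sig = (2; —)
  {5,7}:  v_{5} + v_{7} = 0  →  sig = (2; —)
  {2,6}:  v_{2} + v_{6} = v_{8}  →  sig = (2; 1)
  {1,7}:  v_{1} + v_{7} = v_{6} + v_{10}  →  sig = (2; 1,1)
  {1,2}:  v_{1} + v_{2} = v_{5} + v_{8} + v_{10}  →  sig = (2; 1,1,1)
  {2,11}:  v_{2} + v_{11} = v_{1} + v_{3} + v_{10}  →  sig = (2; 1,1,1)
  {9,11}:  v_{9} + v_{11} = v_{1} + v_{4} + v_{6}  →  sig = (2; 1,1,1)
  {9,12}:  v_{9} + v_{12} = v_{1} + v_{4} + v_{5}  →  sig = (2; 1,1,1)
  {7,12}:  v_{7} + v_{12} = v_{1} + v_{3} + v_{4} + v_{10}  →  sig = (2; 1,1,1,1)
  {8,11}:  v_{8} + v_{11} = v_{1} + v_{3} + v_{6} + v_{10}  →  sig = (2; 1,1,1,1)
  {8,12}:  v_{8} + v_{12} = v_{1} + v_{3} + v_{5} + v_{10}  →  sig = (2; 1,1,1,1)
  {5,11}:  v_{5} + v_{11} = 2·v_{1} + v_{3} + v_{4}  →  sig = (2; 1,1,2)
  {6,12}:  v_{6} + v_{12} = 2·v_{1} + v_{3} + v_{4}  →  sig = (2; 1,1,2)
  {7,11}:  v_{7} + v_{11} = v_{3} + v_{4} + 2·v_{6} + 2·v_{10}  →  sig = (2; 1,1,2,2)
  {2,12}:  v_{2} + v_{12} = v_{3} + 2·v_{5} + 2·v_{10}  →  sig = (2; 1,2,2)
  {11,12}:  v_{11} + v_{12} = 3·v_{1} + 2·v_{3} + 2·v_{4} + v_{10}  →  sig = (2; 1,2,2,3)
  {3,9,10}:  v_{3} + v_{9} + v_{10} = 0  →  sig = (3; —)
  {5,6,10}:  v_{5} + v_{6} + v_{10} = v_{1}  →  sig = (3; 1)
  {1,3,9}:  v_{1} + v_{3} + v_{9} = v_{5} + v_{6}  →  sig = (3; 1,1)
  {1,3,4,5,10}:  v_{1} + v_{3} + v_{4} + v_{5} + v_{10} = v_{12}  →  sig = (5; 1)
  {1,3,4,6,10}:  v_{1} + v_{3} + v_{4} + v_{6} + v_{10} = v_{11}  →  sig = (5; 1)

Signatures (|P|; sorted positive RHS coefficients), sorted:
[(2; —), (2; —), (2; 1), (2; 1,1), (2; 1,1,1), (2; 1,1,1), (2; 1,1,1), (2; 1,1,1), (2; 1,1,1,1), (2; 1,1,1,1), (2; 1,1,1,1), (2; 1,1,2), (2; 1,1,2), (2; 1,1,2,2), (2; 1,2,2), (2; 1,2,2,3), (3; —), (3; 1), (3; 1,1), (5; 1), (5; 1)]


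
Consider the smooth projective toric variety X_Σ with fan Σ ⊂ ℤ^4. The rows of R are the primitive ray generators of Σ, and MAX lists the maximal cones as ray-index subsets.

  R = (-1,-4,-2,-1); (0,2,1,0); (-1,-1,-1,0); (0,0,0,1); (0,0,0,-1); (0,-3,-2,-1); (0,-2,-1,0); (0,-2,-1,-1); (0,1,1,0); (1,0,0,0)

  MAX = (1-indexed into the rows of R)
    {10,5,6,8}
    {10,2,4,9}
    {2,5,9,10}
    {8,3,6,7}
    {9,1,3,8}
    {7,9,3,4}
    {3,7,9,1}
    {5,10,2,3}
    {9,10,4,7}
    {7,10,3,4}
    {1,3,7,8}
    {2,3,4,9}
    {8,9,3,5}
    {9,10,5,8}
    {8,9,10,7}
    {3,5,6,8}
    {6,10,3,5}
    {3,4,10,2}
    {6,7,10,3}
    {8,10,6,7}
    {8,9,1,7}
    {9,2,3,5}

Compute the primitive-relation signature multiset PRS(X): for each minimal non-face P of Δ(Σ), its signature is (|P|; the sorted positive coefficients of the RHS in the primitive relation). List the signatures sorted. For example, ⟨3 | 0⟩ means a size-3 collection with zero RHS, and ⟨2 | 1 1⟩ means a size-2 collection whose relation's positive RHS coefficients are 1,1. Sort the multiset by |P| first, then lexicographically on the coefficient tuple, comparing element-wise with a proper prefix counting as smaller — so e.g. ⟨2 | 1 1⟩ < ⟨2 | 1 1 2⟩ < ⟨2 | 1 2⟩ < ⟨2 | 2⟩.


Σ has 16 primitive collections:

  {2,7}:  v_{2} + v_{7} = 0  ⇒ sig = ⟨2 | 0⟩
  {4,5}:  v_{4} + v_{5} = 0  ⇒ sig = ⟨2 | 0⟩
  {2,8}:  v_{2} + v_{8} = v_{5}  ⇒ sig = ⟨2 | 1⟩
  {4,8}:  v_{4} + v_{8} = v_{7}  ⇒ sig = ⟨2 | 1⟩
  {5,7}:  v_{5} + v_{7} = v_{8}  ⇒ sig = ⟨2 | 1⟩
  {6,9}:  v_{6} + v_{9} = v_{8}  ⇒ sig = ⟨2 | 1⟩
  {1,10}:  v_{1} + v_{10} = v_{7} + v_{8}  ⇒ sig = ⟨2 | 1 1⟩
  {1,2}:  v_{1} + v_{2} = v_{3} + v_{8} + v_{9}  ⇒ sig = ⟨2 | 1 1 1⟩
  {2,6}:  v_{2} + v_{6} = v_{3} + v_{5} + v_{10}  ⇒ sig = ⟨2 | 1 1 1⟩
  {4,6}:  v_{4} + v_{6} = v_{3} + v_{7} + v_{10}  ⇒ sig = ⟨2 | 1 1 1⟩
  {1,4}:  v_{1} + v_{4} = v_{3} + 2·v_{7} + v_{9}  ⇒ sig = ⟨2 | 1 1 2⟩
  {1,5}:  v_{1} + v_{5} = v_{3} + 2·v_{8} + v_{9}  ⇒ sig = ⟨2 | 1 1 2⟩
  {1,6}:  v_{1} + v_{6} = v_{3} + v_{7} + 2·v_{8}  ⇒ sig = ⟨2 | 1 1 2⟩
  {3,9,10}:  v_{3} + v_{9} + v_{10} = 0  ⇒ sig = ⟨3 | 0⟩
  {3,8,10}:  v_{3} + v_{8} + v_{10} = v_{6}  ⇒ sig = ⟨3 | 1⟩
  {3,7,8,9}:  v_{3} + v_{7} + v_{8} + v_{9} = v_{1}  ⇒ sig = ⟨4 | 1⟩

Sorted signature multiset PRS(X):
[⟨2 | 0⟩, ⟨2 | 0⟩, ⟨2 | 1⟩, ⟨2 | 1⟩, ⟨2 | 1⟩, ⟨2 | 1⟩, ⟨2 | 1 1⟩, ⟨2 | 1 1 1⟩, ⟨2 | 1 1 1⟩, ⟨2 | 1 1 1⟩, ⟨2 | 1 1 2⟩, ⟨2 | 1 1 2⟩, ⟨2 | 1 1 2⟩, ⟨3 | 0⟩, ⟨3 | 1⟩, ⟨4 | 1⟩]


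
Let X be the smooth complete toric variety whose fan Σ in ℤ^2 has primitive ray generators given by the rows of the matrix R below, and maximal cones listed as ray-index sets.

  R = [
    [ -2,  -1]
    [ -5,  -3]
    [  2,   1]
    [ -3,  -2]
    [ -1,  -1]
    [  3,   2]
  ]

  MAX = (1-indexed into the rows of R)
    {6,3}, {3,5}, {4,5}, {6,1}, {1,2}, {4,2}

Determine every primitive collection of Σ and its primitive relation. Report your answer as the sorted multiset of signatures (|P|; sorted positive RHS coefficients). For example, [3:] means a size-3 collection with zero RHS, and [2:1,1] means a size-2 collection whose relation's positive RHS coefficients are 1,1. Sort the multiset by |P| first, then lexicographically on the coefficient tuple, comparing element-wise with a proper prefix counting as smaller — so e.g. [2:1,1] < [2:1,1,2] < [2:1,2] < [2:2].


The 9 primitive collections of Σ (r=6, n=2):

  P={1,3}:  v_{1} + v_{3} = 0  →  sig = [2:]
  P={4,6}:  v_{4} + v_{6} = 0  →  sig = [2:]
  P={1,4}:  v_{1} + v_{4} = v_{2}  →  sig = [2:1]
  P={1,5}:  v_{1} + v_{5} = v_{4}  →  sig = [2:1]
  P={2,3}:  v_{2} + v_{3} = v_{4}  →  sig = [2:1]
  P={2,6}:  v_{2} + v_{6} = v_{1}  →  sig = [2:1]
  P={3,4}:  v_{3} + v_{4} = v_{5}  →  sig = [2:1]
  P={5,6}:  v_{5} + v_{6} = v_{3}  →  sig = [2:1]
  P={2,5}:  v_{2} + v_{5} = 2·v_{4}  →  sig = [2:2]

Signatures (|P|; sorted positive RHS coefficients), sorted:
    [2:]
    [2:]
    [2:1]
    [2:1]
    [2:1]
    [2:1]
    [2:1]
    [2:1]
    [2:2]


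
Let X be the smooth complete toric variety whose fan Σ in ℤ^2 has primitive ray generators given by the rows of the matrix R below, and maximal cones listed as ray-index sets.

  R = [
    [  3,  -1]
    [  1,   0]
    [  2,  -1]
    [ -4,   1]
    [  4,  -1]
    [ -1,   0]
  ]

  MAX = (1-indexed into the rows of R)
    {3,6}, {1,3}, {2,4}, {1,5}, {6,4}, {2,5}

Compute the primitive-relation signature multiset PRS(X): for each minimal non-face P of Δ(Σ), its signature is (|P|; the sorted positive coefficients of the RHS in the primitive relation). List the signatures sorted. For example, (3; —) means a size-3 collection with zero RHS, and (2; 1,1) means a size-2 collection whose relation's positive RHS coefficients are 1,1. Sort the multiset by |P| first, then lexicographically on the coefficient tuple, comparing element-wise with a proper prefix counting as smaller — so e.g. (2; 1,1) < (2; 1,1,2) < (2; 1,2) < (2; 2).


|primitive collections| = 9. Relations:

  P={2,6}:  v_{2} + v_{6} = 0  so sig = (2; —)
  P={4,5}:  v_{4} + v_{5} = 0  so sig = (2; —)
  P={1,2}:  v_{1} + v_{2} = v_{5}  so sig = (2; 1)
  P={1,4}:  v_{1} + v_{4} = v_{6}  so sig = (2; 1)
  P={1,6}:  v_{1} + v_{6} = v_{3}  so sig = (2; 1)
  P={2,3}:  v_{2} + v_{3} = v_{1}  so sig = (2; 1)
  P={5,6}:  v_{5} + v_{6} = v_{1}  so sig = (2; 1)
  P={3,4}:  v_{3} + v_{4} = 2·v_{6}  so sig = (2; 2)
  P={3,5}:  v_{3} + v_{5} = 2·v_{1}  so sig = (2; 2)

Signatures (|P|; sorted positive RHS coefficients), sorted:
{ (2; —) ×2,  (2; 1) ×5,  (2; 2) ×2 }


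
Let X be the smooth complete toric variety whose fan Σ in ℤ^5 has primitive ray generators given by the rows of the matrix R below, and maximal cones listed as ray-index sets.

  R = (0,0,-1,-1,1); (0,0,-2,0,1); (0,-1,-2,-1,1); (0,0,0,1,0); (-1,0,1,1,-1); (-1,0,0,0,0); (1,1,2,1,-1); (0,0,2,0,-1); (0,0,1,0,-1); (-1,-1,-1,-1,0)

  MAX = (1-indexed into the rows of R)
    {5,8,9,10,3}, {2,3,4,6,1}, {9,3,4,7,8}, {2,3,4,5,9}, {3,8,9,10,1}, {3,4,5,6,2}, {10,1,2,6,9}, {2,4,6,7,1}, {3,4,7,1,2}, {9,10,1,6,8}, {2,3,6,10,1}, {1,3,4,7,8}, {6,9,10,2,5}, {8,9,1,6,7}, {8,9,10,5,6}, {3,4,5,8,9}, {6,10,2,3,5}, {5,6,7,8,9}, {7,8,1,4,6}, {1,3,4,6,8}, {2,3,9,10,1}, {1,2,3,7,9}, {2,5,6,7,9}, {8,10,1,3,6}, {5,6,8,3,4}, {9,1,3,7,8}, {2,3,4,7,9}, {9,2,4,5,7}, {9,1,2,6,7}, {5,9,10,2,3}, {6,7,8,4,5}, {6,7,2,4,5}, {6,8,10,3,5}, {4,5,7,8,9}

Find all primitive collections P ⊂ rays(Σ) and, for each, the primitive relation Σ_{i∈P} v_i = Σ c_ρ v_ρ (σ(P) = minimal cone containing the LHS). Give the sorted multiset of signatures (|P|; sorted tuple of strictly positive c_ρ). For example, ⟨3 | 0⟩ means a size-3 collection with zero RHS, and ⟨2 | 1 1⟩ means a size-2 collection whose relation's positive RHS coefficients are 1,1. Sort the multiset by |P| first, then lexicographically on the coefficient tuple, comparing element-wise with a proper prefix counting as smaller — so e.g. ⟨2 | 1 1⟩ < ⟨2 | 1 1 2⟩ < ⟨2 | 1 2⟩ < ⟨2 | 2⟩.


9 minimal non-faces of Δ(Σ) (on 10 rays):

  • {2,8}:  v_{2} + v_{8} = 0  →  sig = ⟨2 | 0⟩
  • {1,5}:  v_{1} + v_{5} = v_{6}  →  sig = ⟨2 | 1⟩
  • {7,10}:  v_{7} + v_{10} = v_{9}  →  sig = ⟨2 | 1⟩
  • {4,10}:  v_{4} + v_{10} = v_{3} + v_{5}  →  sig = ⟨2 | 1 1⟩
  • {1,4,9}:  v_{1} + v_{4} + v_{9} = 0  →  sig = ⟨3 | 0⟩
  • {3,6,7}:  v_{3} + v_{6} + v_{7} = 0  →  sig = ⟨3 | 0⟩
  • {3,6,9}:  v_{3} + v_{6} + v_{9} = v_{10}  →  sig = ⟨3 | 1⟩
  • {4,6,9}:  v_{4} + v_{6} + v_{9} = v_{5}  →  sig = ⟨3 | 1⟩
  • {3,5,7}:  v_{3} + v_{5} + v_{7} = v_{4} + v_{9}  →  sig = ⟨3 | 1 1⟩

Sorted signature multiset PRS(X):
[⟨2 | 0⟩, ⟨2 | 1⟩, ⟨2 | 1⟩, ⟨2 | 1 1⟩, ⟨3 | 0⟩, ⟨3 | 0⟩, ⟨3 | 1⟩, ⟨3 | 1⟩, ⟨3 | 1 1⟩]


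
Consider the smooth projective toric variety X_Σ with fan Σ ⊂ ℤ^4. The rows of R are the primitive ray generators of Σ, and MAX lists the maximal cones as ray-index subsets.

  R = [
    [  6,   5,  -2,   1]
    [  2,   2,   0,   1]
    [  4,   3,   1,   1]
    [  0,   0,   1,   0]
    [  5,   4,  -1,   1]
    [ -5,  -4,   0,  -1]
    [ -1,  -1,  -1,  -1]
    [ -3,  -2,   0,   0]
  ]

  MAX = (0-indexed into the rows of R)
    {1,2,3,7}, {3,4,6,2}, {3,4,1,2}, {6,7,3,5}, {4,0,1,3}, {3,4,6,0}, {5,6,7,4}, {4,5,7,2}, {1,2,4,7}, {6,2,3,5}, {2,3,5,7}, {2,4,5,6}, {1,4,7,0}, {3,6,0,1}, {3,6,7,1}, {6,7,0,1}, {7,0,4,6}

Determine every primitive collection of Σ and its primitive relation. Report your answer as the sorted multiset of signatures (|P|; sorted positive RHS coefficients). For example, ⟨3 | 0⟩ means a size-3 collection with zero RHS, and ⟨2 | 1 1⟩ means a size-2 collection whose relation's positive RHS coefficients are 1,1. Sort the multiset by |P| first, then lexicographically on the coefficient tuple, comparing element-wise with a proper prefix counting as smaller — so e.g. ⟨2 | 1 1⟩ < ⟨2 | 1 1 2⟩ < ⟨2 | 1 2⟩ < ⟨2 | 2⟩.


9 minimal non-faces of Δ(Σ) (on 8 rays):

  P = {1,5}:  v_{1} + v_{5} = v_{7} ; sig = ⟨2 | 1⟩
  P = {0,5}:  v_{0} + v_{5} = v_{4} + v_{6} + v_{7} ; sig = ⟨2 | 1 1 1⟩
  P = {0,2}:  v_{0} + v_{2} = v_{3} + 2·v_{4} ; sig = ⟨2 | 1 2⟩
  P = {2,6,7}:  v_{2} + v_{6} + v_{7} = 0 ; sig = ⟨3 | 0⟩
  P = {3,4,5}:  v_{3} + v_{4} + v_{5} = 0 ; sig = ⟨3 | 0⟩
  P = {1,4,6}:  v_{1} + v_{4} + v_{6} = v_{0} ; sig = ⟨3 | 1⟩
  P = {3,4,7}:  v_{3} + v_{4} + v_{7} = v_{1} ; sig = ⟨3 | 1⟩
  P = {1,2,6}:  v_{1} + v_{2} + v_{6} = v_{3} + v_{4} ; sig = ⟨3 | 1 1⟩
  P = {0,3,7}:  v_{0} + v_{3} + v_{7} = 2·v_{1} + v_{6} ; sig = ⟨3 | 1 2⟩

so the primitive-relation signature multiset is
[⟨2 | 1⟩, ⟨2 | 1 1 1⟩, ⟨2 | 1 2⟩, ⟨3 | 0⟩, ⟨3 | 0⟩, ⟨3 | 1⟩, ⟨3 | 1⟩, ⟨3 | 1 1⟩, ⟨3 | 1 2⟩]


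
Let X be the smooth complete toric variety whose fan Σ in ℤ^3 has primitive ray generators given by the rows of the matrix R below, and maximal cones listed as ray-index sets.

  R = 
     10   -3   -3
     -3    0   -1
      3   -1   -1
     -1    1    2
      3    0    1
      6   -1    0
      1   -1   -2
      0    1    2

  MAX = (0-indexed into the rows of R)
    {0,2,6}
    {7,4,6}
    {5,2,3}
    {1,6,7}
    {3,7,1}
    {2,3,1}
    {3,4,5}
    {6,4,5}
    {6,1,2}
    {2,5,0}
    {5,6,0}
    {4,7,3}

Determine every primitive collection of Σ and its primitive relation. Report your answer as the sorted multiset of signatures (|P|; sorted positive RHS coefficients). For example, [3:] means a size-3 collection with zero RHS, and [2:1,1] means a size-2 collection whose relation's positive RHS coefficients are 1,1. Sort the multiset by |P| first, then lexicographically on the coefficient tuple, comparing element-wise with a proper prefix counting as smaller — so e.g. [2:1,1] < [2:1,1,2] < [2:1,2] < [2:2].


|primitive collections| = 11. Relations:

  P={1,4}:  v_{1} + v_{4} = 0  ⇒ sig = [2:]
  P={3,6}:  v_{3} + v_{6} = 0  ⇒ sig = [2:]
  P={1,5}:  v_{1} + v_{5} = v_{2}  ⇒ sig = [2:1]
  P={2,4}:  v_{2} + v_{4} = v_{5}  ⇒ sig = [2:1]
  P={2,7}:  v_{2} + v_{7} = v_{4}  ⇒ sig = [2:1]
  P={0,3}:  v_{0} + v_{3} = v_{2} + v_{5}  ⇒ sig = [2:1,1]
  P={0,7}:  v_{0} + v_{7} = v_{4} + v_{5} + v_{6}  ⇒ sig = [2:1,1,1]
  P={0,1}:  v_{0} + v_{1} = 2·v_{2} + v_{6}  ⇒ sig = [2:1,2]
  P={0,4}:  v_{0} + v_{4} = 2·v_{5} + v_{6}  ⇒ sig = [2:1,2]
  P={5,7}:  v_{5} + v_{7} = 2·v_{4}  ⇒ sig = [2:2]
  P={2,5,6}:  v_{2} + v_{5} + v_{6} = v_{0}  ⇒ sig = [3:1]

so the primitive-relation signature multiset is
{ [2:] ×2,  [2:1] ×3,  [2:1,1],  [2:1,1,1],  [2:1,2] ×2,  [2:2],  [3:1] }


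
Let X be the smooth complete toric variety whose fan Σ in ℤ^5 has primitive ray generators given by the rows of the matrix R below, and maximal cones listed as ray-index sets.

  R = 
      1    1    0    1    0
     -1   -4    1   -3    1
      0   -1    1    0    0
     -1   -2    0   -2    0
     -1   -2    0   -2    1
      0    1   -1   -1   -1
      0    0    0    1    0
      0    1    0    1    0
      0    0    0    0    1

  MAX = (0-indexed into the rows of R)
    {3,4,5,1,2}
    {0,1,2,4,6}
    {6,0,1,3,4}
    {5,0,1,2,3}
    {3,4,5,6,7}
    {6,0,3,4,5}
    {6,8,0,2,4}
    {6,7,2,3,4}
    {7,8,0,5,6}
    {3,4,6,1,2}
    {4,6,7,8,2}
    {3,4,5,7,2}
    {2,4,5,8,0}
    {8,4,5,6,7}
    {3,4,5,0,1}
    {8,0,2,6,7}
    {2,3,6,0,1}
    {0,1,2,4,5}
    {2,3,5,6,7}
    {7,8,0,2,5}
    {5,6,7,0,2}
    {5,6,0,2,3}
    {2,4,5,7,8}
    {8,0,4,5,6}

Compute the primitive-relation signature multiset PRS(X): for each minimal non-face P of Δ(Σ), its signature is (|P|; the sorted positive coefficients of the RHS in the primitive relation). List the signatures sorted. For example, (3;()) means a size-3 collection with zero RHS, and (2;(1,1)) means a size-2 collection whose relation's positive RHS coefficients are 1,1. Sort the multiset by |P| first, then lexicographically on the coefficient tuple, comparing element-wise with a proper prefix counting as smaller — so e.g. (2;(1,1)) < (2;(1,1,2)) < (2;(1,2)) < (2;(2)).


|primitive collections| = 9. Relations:

  P = {3,8}:  v_{3} + v_{8} = v_{4}  →  sig = (2;(1))
  P = {1,7}:  v_{1} + v_{7} = v_{2} + v_{4}  →  sig = (2;(1,1))
  P = {1,8}:  v_{1} + v_{8} = v_{0} + v_{2} + 2·v_{4}  →  sig = (2;(1,1,2))
  P = {0,3,7}:  v_{0} + v_{3} + v_{7} = 0  →  sig = (3;())
  P = {0,4,7}:  v_{0} + v_{4} + v_{7} = v_{8}  →  sig = (3;(1))
  P = {1,5,6}:  v_{1} + v_{5} + v_{6} = v_{0} + 2·v_{3}  →  sig = (3;(1,2))
  P = {2,5,6,8}:  v_{2} + v_{5} + v_{6} + v_{8} = 0  →  sig = (4;())
  P = {0,2,3,4}:  v_{0} + v_{2} + v_{3} + v_{4} = v_{1}  →  sig = (4;(1))
  P = {2,4,5,6}:  v_{2} + v_{4} + v_{5} + v_{6} = v_{3}  →  sig = (4;(1))

so the primitive-relation signature multiset is
    |P|=2: 3 collections, coeffs (1), (1,1), (1,1,2)
    |P|=3: 3 collections, coeffs (), (1), (1,2)
    |P|=4: 3 collections, coeffs (), (1), (1)


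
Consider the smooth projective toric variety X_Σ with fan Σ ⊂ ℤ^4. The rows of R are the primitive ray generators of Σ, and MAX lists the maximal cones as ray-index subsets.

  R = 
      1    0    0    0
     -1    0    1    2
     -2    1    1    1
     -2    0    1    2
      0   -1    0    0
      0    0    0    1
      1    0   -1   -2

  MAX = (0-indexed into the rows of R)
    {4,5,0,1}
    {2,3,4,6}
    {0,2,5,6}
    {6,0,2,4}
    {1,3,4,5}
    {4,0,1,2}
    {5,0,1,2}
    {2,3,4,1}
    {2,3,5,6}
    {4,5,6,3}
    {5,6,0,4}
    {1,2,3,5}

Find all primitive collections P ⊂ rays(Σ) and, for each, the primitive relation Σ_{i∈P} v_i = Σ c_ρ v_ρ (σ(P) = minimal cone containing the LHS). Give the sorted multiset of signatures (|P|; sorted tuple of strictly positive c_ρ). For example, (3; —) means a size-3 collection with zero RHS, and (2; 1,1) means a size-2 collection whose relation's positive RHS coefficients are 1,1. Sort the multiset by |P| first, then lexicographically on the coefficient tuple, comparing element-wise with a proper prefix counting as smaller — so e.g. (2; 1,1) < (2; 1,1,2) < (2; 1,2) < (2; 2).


The 3 primitive collections of Σ (r=7, n=4):

  P={1,6}:  v_{1} + v_{6} = 0 — sig = (2; —)
  P={0,3}:  v_{0} + v_{3} = v_{1} — sig = (2; 1)
  P={2,4,5}:  v_{2} + v_{4} + v_{5} = v_{3} — sig = (3; 1)

so the primitive-relation signature multiset is
{ (2; —),  (2; 1),  (3; 1) }


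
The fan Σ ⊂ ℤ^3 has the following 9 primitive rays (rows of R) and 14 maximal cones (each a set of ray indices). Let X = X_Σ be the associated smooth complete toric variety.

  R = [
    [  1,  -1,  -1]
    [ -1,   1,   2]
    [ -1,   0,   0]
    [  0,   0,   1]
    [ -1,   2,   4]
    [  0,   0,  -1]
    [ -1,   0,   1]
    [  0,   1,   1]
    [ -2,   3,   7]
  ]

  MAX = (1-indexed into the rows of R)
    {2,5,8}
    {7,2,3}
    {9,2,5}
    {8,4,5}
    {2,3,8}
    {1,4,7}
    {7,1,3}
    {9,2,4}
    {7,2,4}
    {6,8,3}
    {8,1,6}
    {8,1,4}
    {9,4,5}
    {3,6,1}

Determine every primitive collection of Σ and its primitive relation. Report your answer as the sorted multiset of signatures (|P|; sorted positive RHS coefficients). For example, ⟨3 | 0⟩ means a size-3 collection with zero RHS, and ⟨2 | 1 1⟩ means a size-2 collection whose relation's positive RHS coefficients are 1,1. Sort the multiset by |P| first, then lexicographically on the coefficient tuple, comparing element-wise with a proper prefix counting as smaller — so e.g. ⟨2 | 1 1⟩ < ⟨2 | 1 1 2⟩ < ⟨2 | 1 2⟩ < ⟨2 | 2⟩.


18 collections generate NE(X_Σ); each relation:

  P = {4,6}:  v_{4} + v_{6} = 0 — sig = ⟨2 | 0⟩
  P = {1,2}:  v_{1} + v_{2} = v_{4} — sig = ⟨2 | 1⟩
  P = {3,4}:  v_{3} + v_{4} = v_{7} — sig = ⟨2 | 1⟩
  P = {6,7}:  v_{6} + v_{7} = v_{3} — sig = ⟨2 | 1⟩
  P = {7,8}:  v_{7} + v_{8} = v_{2} — sig = ⟨2 | 1⟩
  P = {2,6}:  v_{2} + v_{6} = v_{3} + v_{8} — sig = ⟨2 | 1 1⟩
  P = {5,6}:  v_{5} + v_{6} = v_{2} + v_{8} — sig = ⟨2 | 1 1⟩
  P = {6,9}:  v_{6} + v_{9} = v_{2} + v_{5} — sig = ⟨2 | 1 1⟩
  P = {1,5}:  v_{1} + v_{5} = 2·v_{4} + v_{8} — sig = ⟨2 | 1 2⟩
  P = {1,9}:  v_{1} + v_{9} = 2·v_{4} + v_{5} — sig = ⟨2 | 1 2⟩
  P = {5,7}:  v_{5} + v_{7} = 2·v_{2} + v_{4} — sig = ⟨2 | 1 2⟩
  P = {3,9}:  v_{3} + v_{9} = 3·v_{2} + v_{4} — sig = ⟨2 | 1 3⟩
  P = {3,5}:  v_{3} + v_{5} = 2·v_{2} — sig = ⟨2 | 2⟩
  P = {8,9}:  v_{8} + v_{9} = 2·v_{5} — sig = ⟨2 | 2⟩
  P = {7,9}:  v_{7} + v_{9} = 3·v_{2} + 2·v_{4} — sig = ⟨2 | 2 3⟩
  P = {1,3,8}:  v_{1} + v_{3} + v_{8} = 0 — sig = ⟨3 | 0⟩
  P = {2,4,5}:  v_{2} + v_{4} + v_{5} = v_{9} — sig = ⟨3 | 1⟩
  P = {2,4,8}:  v_{2} + v_{4} + v_{8} = v_{5} — sig = ⟨3 | 1⟩

Hence PRS(X_Σ) =
    |P|=2: 15 collections, coeffs (), (1), (1), (1), (1), (1,1), (1,1), (1,1), (1,2), (1,2), (1,2), (1,3), (2), (2), (2,3)
    |P|=3: 3 collections, coeffs (), (1), (1)


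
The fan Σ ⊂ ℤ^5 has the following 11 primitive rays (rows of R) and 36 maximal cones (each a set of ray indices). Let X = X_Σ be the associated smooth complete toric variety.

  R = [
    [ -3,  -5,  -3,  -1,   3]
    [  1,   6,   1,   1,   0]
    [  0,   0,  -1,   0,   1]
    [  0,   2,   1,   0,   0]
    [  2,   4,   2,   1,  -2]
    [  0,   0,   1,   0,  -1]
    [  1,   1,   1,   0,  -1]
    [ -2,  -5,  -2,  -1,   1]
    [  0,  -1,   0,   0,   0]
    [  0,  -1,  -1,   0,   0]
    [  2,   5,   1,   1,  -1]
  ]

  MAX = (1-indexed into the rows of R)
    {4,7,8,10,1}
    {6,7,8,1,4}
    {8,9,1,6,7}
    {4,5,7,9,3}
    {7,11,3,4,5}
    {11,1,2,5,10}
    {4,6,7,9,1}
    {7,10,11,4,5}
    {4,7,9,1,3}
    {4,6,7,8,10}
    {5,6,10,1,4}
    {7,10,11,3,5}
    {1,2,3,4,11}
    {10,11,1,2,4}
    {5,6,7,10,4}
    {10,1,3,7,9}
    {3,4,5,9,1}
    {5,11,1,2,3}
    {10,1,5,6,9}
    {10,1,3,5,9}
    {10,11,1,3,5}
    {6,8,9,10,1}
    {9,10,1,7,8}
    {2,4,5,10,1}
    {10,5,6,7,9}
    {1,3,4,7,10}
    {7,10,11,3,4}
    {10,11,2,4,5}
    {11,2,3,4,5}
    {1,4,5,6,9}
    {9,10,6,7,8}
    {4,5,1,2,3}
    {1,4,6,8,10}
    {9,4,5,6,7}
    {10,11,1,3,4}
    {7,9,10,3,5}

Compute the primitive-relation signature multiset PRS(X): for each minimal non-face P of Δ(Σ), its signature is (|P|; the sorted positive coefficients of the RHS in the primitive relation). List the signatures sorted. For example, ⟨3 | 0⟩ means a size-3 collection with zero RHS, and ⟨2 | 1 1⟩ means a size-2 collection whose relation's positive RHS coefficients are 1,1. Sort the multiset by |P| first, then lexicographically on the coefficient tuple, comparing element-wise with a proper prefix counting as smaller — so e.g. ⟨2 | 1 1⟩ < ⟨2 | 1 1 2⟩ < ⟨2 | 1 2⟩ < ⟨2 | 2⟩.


Primitive collections (18):

  • {3,6}:  v_{3} + v_{6} = 0  →  sig = ⟨2 | 0⟩
  • {2,7}:  v_{2} + v_{7} = v_{4} + v_{11}  →  sig = ⟨2 | 1 1⟩
  • {5,8}:  v_{5} + v_{8} = v_{6} + v_{10}  →  sig = ⟨2 | 1 1⟩
  • {9,11}:  v_{9} + v_{11} = v_{3} + v_{5}  →  sig = ⟨2 | 1 1⟩
  • {3,8}:  v_{3} + v_{8} = v_{1} + v_{7} + v_{10}  →  sig = ⟨2 | 1 1 1⟩
  • {6,11}:  v_{6} + v_{11} = v_{4} + v_{5} + v_{10}  →  sig = ⟨2 | 1 1 1⟩
  • {2,9}:  v_{2} + v_{9} = v_{1} + v_{3} + v_{4} + 2·v_{5}  →  sig = ⟨2 | 1 1 1 2⟩
  • {2,6}:  v_{2} + v_{6} = v_{1} + 2·v_{4} + 2·v_{5} + v_{10}  →  sig = ⟨2 | 1 1 2 2⟩
  • {2,8}:  v_{2} + v_{8} = v_{1} + 2·v_{4} + v_{5} + 2·v_{10}  →  sig = ⟨2 | 1 1 2 2⟩
  • {8,11}:  v_{8} + v_{11} = v_{4} + 2·v_{10}  →  sig = ⟨2 | 1 2⟩
  • {1,5,7}:  v_{1} + v_{5} + v_{7} = 0  →  sig = ⟨3 | 0⟩
  • {4,9,10}:  v_{4} + v_{9} + v_{10} = 0  →  sig = ⟨3 | 0⟩
  • {1,7,11}:  v_{1} + v_{7} + v_{11} = v_{3} + v_{4} + v_{10}  →  sig = ⟨3 | 1 1 1⟩
  • {4,8,9}:  v_{4} + v_{8} + v_{9} = v_{1} + v_{6} + v_{7}  →  sig = ⟨3 | 1 1 1⟩
  • {2,3,10}:  v_{2} + v_{3} + v_{10} = v_{1} + 2·v_{11}  →  sig = ⟨3 | 1 2⟩
  • {1,4,5,11}:  v_{1} + v_{4} + v_{5} + v_{11} = v_{2}  →  sig = ⟨4 | 1⟩
  • {1,6,7,10}:  v_{1} + v_{6} + v_{7} + v_{10} = v_{8}  →  sig = ⟨4 | 1⟩
  • {3,4,5,10}:  v_{3} + v_{4} + v_{5} + v_{10} = v_{11}  →  sig = ⟨4 | 1⟩

Hence PRS(X_Σ) =
[⟨2 | 0⟩, ⟨2 | 1 1⟩, ⟨2 | 1 1⟩, ⟨2 | 1 1⟩, ⟨2 | 1 1 1⟩, ⟨2 | 1 1 1⟩, ⟨2 | 1 1 1 2⟩, ⟨2 | 1 1 2 2⟩, ⟨2 | 1 1 2 2⟩, ⟨2 | 1 2⟩, ⟨3 | 0⟩, ⟨3 | 0⟩, ⟨3 | 1 1 1⟩, ⟨3 | 1 1 1⟩, ⟨3 | 1 2⟩, ⟨4 | 1⟩, ⟨4 | 1⟩, ⟨4 | 1⟩]
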